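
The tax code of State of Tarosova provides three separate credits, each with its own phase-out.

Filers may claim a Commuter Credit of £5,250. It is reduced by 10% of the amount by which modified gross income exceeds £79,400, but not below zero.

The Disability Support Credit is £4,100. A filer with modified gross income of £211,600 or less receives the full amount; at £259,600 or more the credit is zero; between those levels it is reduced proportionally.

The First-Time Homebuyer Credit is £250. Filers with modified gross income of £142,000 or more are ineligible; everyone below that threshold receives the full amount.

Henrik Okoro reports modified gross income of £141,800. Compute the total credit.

Commuter Credit: 10% of the £62,400 excess over £79,400 is £6,240 ≥ base, so the credit is £0.
Disability Support Credit: £141,800 is at or below the £211,600 threshold, so the full £4,100 applies.
First-Time Homebuyer Credit: £141,800 is below the £142,000 cutoff, so the full £250 applies.
Total: £0 + £4,100 + £250 = £4,350.

£4,350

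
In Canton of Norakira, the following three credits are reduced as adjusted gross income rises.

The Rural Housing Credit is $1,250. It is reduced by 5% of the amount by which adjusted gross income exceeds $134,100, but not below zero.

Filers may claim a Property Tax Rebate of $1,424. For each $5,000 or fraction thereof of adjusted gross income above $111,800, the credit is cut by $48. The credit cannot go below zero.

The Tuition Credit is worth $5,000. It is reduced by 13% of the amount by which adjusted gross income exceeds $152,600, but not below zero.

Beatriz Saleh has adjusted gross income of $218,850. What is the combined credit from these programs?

Rural Housing Credit: 5% of the $84,750 excess over $134,100 is $4,237.50 ≥ base, so the credit is $0.
Property Tax Rebate: income exceeds $111,800 by $107,050, which is 22 full-or-partial $5,000 increments; reduction = 22 × $48 = $1,056, leaving $368.
Tuition Credit: 13% of the $66,250 excess over $152,600 is $8,612.50 ≥ base, so the credit is $0.
Total: $0 + $368 + $0 = $368.

$368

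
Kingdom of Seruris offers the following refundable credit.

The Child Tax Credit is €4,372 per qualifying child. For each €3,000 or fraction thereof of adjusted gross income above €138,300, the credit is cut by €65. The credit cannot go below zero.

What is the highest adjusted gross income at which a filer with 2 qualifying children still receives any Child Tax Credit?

Full credit = 2 × €4,372 = €8,744.
After 134 increments the reduction is 134 × €65 = €8,710, leaving €34; one more increment wipes it out. Increment 134 ends at excess 134 × €3,000 = €402,000, so the highest qualifying income is €138,300 + €402,000 = €540,300.

€540,300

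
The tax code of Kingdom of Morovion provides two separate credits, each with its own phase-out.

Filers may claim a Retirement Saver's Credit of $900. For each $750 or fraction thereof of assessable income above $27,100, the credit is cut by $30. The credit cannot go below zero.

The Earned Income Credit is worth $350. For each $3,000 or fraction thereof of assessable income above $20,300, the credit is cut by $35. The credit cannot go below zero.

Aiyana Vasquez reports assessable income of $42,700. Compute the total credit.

$340

Retirement Saver's Credit: income exceeds $27,100 by $15,600, which is 21 full-or-partial $750 increments; reduction = 21 × $30 = $630, leaving $270.
Earned Income Credit: income exceeds $20,300 by $22,400, which is 8 full-or-partial $3,000 increments; reduction = 8 × $35 = $280, leaving $70.
Total: $270 + $70 = $340.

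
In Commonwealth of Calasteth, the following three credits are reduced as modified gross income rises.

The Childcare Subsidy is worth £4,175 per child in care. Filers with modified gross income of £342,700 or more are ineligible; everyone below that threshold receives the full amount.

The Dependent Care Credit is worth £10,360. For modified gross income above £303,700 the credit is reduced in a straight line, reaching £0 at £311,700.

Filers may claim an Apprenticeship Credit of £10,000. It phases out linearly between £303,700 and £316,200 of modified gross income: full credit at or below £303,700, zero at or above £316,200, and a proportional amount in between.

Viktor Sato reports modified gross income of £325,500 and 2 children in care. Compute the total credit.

£8,350

Childcare Subsidy: base = 2 × £4,175 = £8,350. £325,500 is below the £342,700 cutoff, so the full £8,350 applies.
Dependent Care Credit: £325,500 is at or above £311,700, so the credit is £0.
Apprenticeship Credit: £325,500 is at or above £316,200, so the credit is £0.
Total: £8,350 + £0 + £0 = £8,350.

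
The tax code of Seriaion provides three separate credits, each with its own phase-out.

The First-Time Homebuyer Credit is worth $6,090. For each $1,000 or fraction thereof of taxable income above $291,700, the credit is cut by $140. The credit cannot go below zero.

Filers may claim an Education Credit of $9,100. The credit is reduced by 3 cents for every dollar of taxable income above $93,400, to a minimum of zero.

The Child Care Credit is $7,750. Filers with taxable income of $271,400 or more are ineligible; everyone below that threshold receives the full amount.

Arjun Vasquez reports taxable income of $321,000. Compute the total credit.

First-Time Homebuyer Credit: income exceeds $291,700 by $29,300, which is 30 full-or-partial $1,000 increments; reduction = 30 × $140 = $4,200, leaving $1,890.
Education Credit: 3% of the $227,600 excess over $93,400 is $6,828; credit = $9,100 − $6,828 = $2,272.
Child Care Credit: $321,000 meets or exceeds the $271,400 cutoff, so the credit is $0.
Total: $1,890 + $2,272 + $0 = $4,162.

$4,162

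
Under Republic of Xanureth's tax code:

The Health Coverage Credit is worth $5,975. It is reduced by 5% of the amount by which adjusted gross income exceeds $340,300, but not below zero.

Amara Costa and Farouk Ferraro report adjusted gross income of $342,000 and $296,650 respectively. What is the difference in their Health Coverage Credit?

Amara ($342,000): Health Coverage Credit: 5% of the $1,700 excess over $340,300 is $85; credit = $5,975 − $85 = $5,890.
Farouk ($296,650): Health Coverage Credit: $296,650 is at or below the $340,300 threshold, so the full $5,975 applies.
Difference: |$5,890 − $5,975| = $85.

$85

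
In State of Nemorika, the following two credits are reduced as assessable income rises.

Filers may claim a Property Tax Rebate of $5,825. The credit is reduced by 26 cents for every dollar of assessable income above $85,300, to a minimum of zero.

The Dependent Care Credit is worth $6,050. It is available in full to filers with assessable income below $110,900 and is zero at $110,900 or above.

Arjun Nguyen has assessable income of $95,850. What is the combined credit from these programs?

Property Tax Rebate: 26% of the $10,550 excess over $85,300 is $2,743; credit = $5,825 − $2,743 = $3,082.
Dependent Care Credit: $95,850 is below the $110,900 cutoff, so the full $6,050 applies.
Total: $3,082 + $6,050 = $9,132.

$9,132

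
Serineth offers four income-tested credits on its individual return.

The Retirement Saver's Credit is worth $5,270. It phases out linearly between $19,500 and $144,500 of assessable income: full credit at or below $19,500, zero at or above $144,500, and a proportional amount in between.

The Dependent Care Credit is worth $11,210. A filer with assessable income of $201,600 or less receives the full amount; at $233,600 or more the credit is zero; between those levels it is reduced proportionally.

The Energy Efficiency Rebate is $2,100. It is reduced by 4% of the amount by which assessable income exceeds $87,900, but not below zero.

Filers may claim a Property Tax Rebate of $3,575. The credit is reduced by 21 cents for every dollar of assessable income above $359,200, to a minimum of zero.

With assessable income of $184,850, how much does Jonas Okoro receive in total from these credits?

$14,785

Retirement Saver's Credit: $184,850 is at or above $144,500, so the credit is $0.
Dependent Care Credit: $184,850 is at or below the $201,600 threshold, so the full $11,210 applies.
Energy Efficiency Rebate: 4% of the $96,950 excess over $87,900 is $3,878 ≥ base, so the credit is $0.
Property Tax Rebate: $184,850 is at or below the $359,200 threshold, so the full $3,575 applies.
Total: $0 + $11,210 + $0 + $3,575 = $14,785.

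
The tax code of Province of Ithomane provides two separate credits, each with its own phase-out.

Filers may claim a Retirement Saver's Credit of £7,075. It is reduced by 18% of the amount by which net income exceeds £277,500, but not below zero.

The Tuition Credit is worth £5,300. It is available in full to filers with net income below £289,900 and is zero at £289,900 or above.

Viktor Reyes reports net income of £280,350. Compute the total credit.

£11,862

Retirement Saver's Credit: 18% of the £2,850 excess over £277,500 is £513; credit = £7,075 − £513 = £6,562.
Tuition Credit: £280,350 is below the £289,900 cutoff, so the full £5,300 applies.
Total: £6,562 + £5,300 = £11,862.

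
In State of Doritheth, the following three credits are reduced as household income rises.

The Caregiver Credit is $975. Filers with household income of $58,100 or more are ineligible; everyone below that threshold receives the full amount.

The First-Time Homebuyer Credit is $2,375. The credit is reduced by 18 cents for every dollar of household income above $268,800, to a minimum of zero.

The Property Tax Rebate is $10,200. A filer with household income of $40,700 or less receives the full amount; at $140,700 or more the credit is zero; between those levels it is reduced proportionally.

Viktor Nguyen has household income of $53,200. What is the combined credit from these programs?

$12,275

Caregiver Credit: $53,200 is below the $58,100 cutoff, so the full $975 applies.
First-Time Homebuyer Credit: $53,200 is at or below the $268,800 threshold, so the full $2,375 applies.
Property Tax Rebate: $53,200 is $12,500 into a $100,000 phase-out range, leaving 87,500/100,000 of the credit: $10,200 × 87,500/100,000 = $8,925.
Total: $975 + $2,375 + $8,925 = $12,275.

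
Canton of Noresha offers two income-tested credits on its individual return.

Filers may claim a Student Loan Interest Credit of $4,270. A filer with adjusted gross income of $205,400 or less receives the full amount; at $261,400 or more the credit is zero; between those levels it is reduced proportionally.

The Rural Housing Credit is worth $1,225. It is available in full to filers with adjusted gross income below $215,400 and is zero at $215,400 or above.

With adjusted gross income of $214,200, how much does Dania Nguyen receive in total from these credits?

$4,824

Student Loan Interest Credit: $214,200 is $8,800 into a $56,000 phase-out range, leaving 47,200/56,000 of the credit: $4,270 × 47,200/56,000 = $3,599.
Rural Housing Credit: $214,200 is below the $215,400 cutoff, so the full $1,225 applies.
Total: $3,599 + $1,225 = $4,824.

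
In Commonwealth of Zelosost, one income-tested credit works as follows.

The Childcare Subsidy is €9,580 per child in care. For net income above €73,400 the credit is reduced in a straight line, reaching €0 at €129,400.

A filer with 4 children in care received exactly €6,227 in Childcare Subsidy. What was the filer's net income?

Full credit = 4 × €9,580 = €38,320.
€6,227 is 6,227/38,320 of the full €38,320, so 32,093/38,320 of the €56,000 range has been used: income = €73,400 + €56,000 × 32,093/38,320 = €120,300.

€120,300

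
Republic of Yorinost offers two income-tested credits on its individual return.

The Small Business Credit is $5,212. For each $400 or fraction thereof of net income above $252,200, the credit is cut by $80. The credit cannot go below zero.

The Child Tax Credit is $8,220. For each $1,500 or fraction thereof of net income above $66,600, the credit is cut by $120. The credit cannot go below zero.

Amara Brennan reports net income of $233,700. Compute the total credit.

Small Business Credit: $233,700 is at or below the $252,200 threshold, so the full $5,212 applies.
Child Tax Credit: income exceeds $66,600 by $167,100 → 112 increments × $120 = $13,440 ≥ base, so the credit is $0.
Total: $5,212 + $0 = $5,212.

$5,212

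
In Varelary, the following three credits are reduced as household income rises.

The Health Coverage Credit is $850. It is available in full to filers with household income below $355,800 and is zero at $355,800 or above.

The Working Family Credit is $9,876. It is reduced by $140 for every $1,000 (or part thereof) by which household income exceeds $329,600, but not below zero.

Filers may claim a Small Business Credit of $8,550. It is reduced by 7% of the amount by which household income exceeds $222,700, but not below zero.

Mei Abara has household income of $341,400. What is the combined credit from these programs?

$9,287

Health Coverage Credit: $341,400 is below the $355,800 cutoff, so the full $850 applies.
Working Family Credit: income exceeds $329,600 by $11,800, which is 12 full-or-partial $1,000 increments; reduction = 12 × $140 = $1,680, leaving $8,196.
Small Business Credit: 7% of the $118,700 excess over $222,700 is $8,309; credit = $8,550 − $8,309 = $241.
Total: $850 + $8,196 + $241 = $9,287.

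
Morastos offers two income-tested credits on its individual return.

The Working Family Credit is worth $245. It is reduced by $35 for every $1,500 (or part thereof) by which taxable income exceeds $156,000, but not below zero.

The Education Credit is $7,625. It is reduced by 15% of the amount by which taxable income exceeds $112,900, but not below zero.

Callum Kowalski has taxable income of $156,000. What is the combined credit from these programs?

$1,405

Working Family Credit: $156,000 is at or below the $156,000 threshold, so the full $245 applies.
Education Credit: 15% of the $43,100 excess over $112,900 is $6,465; credit = $7,625 − $6,465 = $1,160.
Total: $245 + $1,160 = $1,405.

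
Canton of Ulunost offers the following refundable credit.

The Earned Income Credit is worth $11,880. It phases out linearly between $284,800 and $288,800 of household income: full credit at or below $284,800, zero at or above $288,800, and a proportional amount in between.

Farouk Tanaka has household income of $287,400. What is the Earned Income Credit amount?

Earned Income Credit: $287,400 is $2,600 into a $4,000 phase-out range, leaving 1,400/4,000 of the credit: $11,880 × 1,400/4,000 = $4,158.

$4,158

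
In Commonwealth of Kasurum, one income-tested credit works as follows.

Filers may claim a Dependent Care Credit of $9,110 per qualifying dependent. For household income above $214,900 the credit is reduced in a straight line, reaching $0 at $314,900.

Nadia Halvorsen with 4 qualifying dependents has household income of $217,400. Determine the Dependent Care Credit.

Dependent Care Credit: base = 4 × $9,110 = $36,440. $217,400 is $2,500 into a $100,000 phase-out range, leaving 97,500/100,000 of the credit: $36,440 × 97,500/100,000 = $35,529.

$35,529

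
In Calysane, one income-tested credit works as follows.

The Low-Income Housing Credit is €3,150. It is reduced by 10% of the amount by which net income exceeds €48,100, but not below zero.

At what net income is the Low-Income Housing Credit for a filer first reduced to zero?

€79,600

The credit falls by 10% of each euro above €48,100, so it reaches zero when the excess is €3,150 / 10% = €31,500: income = €48,100 + €31,500 = €79,600.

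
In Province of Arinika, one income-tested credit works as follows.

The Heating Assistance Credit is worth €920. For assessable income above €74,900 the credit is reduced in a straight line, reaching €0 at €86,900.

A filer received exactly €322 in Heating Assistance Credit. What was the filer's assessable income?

€322 is 322/920 of the full €920, so 598/920 of the €12,000 range has been used: income = €74,900 + €12,000 × 598/920 = €82,700.

€82,700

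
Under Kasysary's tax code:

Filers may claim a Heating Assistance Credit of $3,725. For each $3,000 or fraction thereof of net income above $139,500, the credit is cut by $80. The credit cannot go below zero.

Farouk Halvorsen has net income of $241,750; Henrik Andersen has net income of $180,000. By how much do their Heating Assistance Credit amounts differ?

Farouk ($241,750): Heating Assistance Credit: income exceeds $139,500 by $102,250, which is 35 full-or-partial $3,000 increments; reduction = 35 × $80 = $2,800, leaving $925.
Henrik ($180,000): Heating Assistance Credit: income exceeds $139,500 by $40,500, which is 14 full-or-partial $3,000 increments; reduction = 14 × $80 = $1,120, leaving $2,605.
Difference: |$925 − $2,605| = $1,680.

$1,680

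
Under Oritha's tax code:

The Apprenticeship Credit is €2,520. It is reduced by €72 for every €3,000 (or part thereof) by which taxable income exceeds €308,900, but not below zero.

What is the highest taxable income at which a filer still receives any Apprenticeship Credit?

€410,900

After 34 increments the reduction is 34 × €72 = €2,448, leaving €72; one more increment wipes it out. Increment 34 ends at excess 34 × €3,000 = €102,000, so the highest qualifying income is €308,900 + €102,000 = €410,900.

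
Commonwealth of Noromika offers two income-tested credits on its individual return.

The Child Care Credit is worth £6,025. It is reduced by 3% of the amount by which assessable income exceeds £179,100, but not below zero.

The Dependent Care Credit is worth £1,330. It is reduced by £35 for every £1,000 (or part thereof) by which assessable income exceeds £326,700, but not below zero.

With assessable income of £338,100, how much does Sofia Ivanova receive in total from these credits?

£2,165

Child Care Credit: 3% of the £159,000 excess over £179,100 is £4,770; credit = £6,025 − £4,770 = £1,255.
Dependent Care Credit: income exceeds £326,700 by £11,400, which is 12 full-or-partial £1,000 increments; reduction = 12 × £35 = £420, leaving £910.
Total: £1,255 + £910 = £2,165.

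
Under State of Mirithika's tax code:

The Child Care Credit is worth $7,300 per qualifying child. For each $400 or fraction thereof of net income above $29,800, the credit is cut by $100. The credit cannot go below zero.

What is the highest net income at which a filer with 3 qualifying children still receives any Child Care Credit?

$117,000

Full credit = 3 × $7,300 = $21,900.
After 218 increments the reduction is 218 × $100 = $21,800, leaving $100; one more increment wipes it out. Increment 218 ends at excess 218 × $400 = $87,200, so the highest qualifying income is $29,800 + $87,200 = $117,000.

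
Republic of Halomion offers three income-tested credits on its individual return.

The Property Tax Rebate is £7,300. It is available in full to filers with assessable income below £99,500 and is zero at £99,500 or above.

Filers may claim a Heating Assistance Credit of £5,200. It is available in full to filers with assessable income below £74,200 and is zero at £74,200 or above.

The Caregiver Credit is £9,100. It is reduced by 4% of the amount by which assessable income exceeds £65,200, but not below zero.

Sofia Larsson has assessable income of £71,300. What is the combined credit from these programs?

Property Tax Rebate: £71,300 is below the £99,500 cutoff, so the full £7,300 applies.
Heating Assistance Credit: £71,300 is below the £74,200 cutoff, so the full £5,200 applies.
Caregiver Credit: 4% of the £6,100 excess over £65,200 is £244; credit = £9,100 − £244 = £8,856.
Total: £7,300 + £5,200 + £8,856 = £21,356.

£21,356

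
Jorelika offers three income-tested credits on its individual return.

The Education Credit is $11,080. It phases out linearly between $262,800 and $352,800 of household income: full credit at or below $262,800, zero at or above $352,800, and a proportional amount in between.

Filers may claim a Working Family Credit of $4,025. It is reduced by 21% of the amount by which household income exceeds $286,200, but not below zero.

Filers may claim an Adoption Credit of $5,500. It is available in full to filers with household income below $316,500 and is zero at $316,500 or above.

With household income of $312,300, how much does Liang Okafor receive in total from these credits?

Education Credit: $312,300 is $49,500 into a $90,000 phase-out range, leaving 40,500/90,000 of the credit: $11,080 × 40,500/90,000 = $4,986.
Working Family Credit: 21% of the $26,100 excess over $286,200 is $5,481 ≥ base, so the credit is $0.
Adoption Credit: $312,300 is below the $316,500 cutoff, so the full $5,500 applies.
Total: $4,986 + $0 + $5,500 = $10,486.

$10,486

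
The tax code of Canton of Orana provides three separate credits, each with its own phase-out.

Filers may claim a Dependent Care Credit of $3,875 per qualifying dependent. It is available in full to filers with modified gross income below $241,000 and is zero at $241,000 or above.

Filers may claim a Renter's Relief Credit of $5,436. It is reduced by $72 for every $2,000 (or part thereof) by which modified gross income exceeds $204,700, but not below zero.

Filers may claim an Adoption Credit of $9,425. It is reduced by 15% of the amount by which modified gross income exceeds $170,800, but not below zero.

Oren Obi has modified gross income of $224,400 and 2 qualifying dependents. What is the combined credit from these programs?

$13,851

Dependent Care Credit: base = 2 × $3,875 = $7,750. $224,400 is below the $241,000 cutoff, so the full $7,750 applies.
Renter's Relief Credit: income exceeds $204,700 by $19,700, which is 10 full-or-partial $2,000 increments; reduction = 10 × $72 = $720, leaving $4,716.
Adoption Credit: 15% of the $53,600 excess over $170,800 is $8,040; credit = $9,425 − $8,040 = $1,385.
Total: $7,750 + $4,716 + $1,385 = $13,851.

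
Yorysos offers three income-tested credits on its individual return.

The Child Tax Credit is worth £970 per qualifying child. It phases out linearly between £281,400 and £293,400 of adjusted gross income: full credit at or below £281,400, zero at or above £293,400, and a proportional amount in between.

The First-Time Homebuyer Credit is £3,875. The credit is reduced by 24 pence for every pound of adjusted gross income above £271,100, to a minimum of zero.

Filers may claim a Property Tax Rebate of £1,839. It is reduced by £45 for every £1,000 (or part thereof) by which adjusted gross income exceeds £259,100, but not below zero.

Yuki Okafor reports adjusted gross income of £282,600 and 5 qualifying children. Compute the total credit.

£6,239

Child Tax Credit: base = 5 × £970 = £4,850. £282,600 is £1,200 into a £12,000 phase-out range, leaving 10,800/12,000 of the credit: £4,850 × 10,800/12,000 = £4,365.
First-Time Homebuyer Credit: 24% of the £11,500 excess over £271,100 is £2,760; credit = £3,875 − £2,760 = £1,115.
Property Tax Rebate: income exceeds £259,100 by £23,500, which is 24 full-or-partial £1,000 increments; reduction = 24 × £45 = £1,080, leaving £759.
Total: £4,365 + £1,115 + £759 = £6,239.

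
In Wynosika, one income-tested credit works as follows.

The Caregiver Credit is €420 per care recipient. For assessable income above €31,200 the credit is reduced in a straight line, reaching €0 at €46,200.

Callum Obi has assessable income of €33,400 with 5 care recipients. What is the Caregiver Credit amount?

Caregiver Credit: base = 5 × €420 = €2,100. €33,400 is €2,200 into a €15,000 phase-out range, leaving 12,800/15,000 of the credit: €2,100 × 12,800/15,000 = €1,792.

€1,792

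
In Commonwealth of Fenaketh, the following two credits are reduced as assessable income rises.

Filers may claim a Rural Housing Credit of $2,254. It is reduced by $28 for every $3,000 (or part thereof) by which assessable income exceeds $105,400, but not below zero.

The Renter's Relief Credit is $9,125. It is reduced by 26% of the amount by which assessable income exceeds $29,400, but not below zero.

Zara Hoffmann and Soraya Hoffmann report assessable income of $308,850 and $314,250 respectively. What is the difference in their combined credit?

Zara ($308,850): Rural Housing Credit: income exceeds $105,400 by $203,450, which is 68 full-or-partial $3,000 increments; reduction = 68 × $28 = $1,904, leaving $350. Renter's Relief Credit: 26% of the $279,450 excess over $29,400 is $72,657 ≥ base, so the credit is $0. total $350 + $0 = $350
Soraya ($314,250): Rural Housing Credit: income exceeds $105,400 by $208,850, which is 70 full-or-partial $3,000 increments; reduction = 70 × $28 = $1,960, leaving $294. Renter's Relief Credit: 26% of the $284,850 excess over $29,400 is $74,061 ≥ base, so the credit is $0. total $294 + $0 = $294
Difference: |$350 − $294| = $56.

$56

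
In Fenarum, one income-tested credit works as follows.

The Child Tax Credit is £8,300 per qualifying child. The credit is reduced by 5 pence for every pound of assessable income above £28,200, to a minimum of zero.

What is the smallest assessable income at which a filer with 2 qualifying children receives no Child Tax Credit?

£360,200

Full credit = 2 × £8,300 = £16,600.
The credit falls by 5% of each pound above £28,200, so it reaches zero when the excess is £16,600 / 5% = £332,000: income = £28,200 + £332,000 = £360,200.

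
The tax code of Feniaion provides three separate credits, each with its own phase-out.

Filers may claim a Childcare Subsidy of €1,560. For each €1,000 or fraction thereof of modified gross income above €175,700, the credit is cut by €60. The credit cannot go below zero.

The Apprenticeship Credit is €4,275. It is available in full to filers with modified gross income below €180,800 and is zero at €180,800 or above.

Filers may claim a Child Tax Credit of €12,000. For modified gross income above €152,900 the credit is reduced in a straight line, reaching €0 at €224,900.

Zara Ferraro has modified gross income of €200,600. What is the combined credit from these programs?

Childcare Subsidy: income exceeds €175,700 by €24,900, which is 25 full-or-partial €1,000 increments; reduction = 25 × €60 = €1,500, leaving €60.
Apprenticeship Credit: €200,600 meets or exceeds the €180,800 cutoff, so the credit is €0.
Child Tax Credit: €200,600 is €47,700 into a €72,000 phase-out range, leaving 24,300/72,000 of the credit: €12,000 × 24,300/72,000 = €4,050.
Total: €60 + €0 + €4,050 = €4,110.

€4,110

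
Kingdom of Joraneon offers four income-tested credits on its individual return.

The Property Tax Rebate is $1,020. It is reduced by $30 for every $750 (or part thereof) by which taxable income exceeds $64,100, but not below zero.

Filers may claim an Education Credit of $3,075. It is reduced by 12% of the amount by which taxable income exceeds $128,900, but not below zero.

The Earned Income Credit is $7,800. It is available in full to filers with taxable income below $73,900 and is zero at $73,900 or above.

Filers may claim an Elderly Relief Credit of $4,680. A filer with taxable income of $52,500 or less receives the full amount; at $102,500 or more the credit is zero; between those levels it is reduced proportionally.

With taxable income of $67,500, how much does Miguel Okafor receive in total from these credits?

$15,021

Property Tax Rebate: income exceeds $64,100 by $3,400, which is 5 full-or-partial $750 increments; reduction = 5 × $30 = $150, leaving $870.
Education Credit: $67,500 is at or below the $128,900 threshold, so the full $3,075 applies.
Earned Income Credit: $67,500 is below the $73,900 cutoff, so the full $7,800 applies.
Elderly Relief Credit: $67,500 is $15,000 into a $50,000 phase-out range, leaving 35,000/50,000 of the credit: $4,680 × 35,000/50,000 = $3,276.
Total: $870 + $3,075 + $7,800 + $3,276 = $15,021.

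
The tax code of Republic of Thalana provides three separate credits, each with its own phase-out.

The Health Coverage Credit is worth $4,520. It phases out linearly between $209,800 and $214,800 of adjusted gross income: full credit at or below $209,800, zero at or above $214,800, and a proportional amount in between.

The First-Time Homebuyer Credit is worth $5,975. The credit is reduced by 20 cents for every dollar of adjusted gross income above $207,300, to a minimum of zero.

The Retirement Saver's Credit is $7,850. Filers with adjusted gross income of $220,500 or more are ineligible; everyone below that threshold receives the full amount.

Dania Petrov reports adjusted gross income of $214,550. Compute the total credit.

$12,601

Health Coverage Credit: $214,550 is $4,750 into a $5,000 phase-out range, leaving 250/5,000 of the credit: $4,520 × 250/5,000 = $226.
First-Time Homebuyer Credit: 20% of the $7,250 excess over $207,300 is $1,450; credit = $5,975 − $1,450 = $4,525.
Retirement Saver's Credit: $214,550 is below the $220,500 cutoff, so the full $7,850 applies.
Total: $226 + $4,525 + $7,850 = $12,601.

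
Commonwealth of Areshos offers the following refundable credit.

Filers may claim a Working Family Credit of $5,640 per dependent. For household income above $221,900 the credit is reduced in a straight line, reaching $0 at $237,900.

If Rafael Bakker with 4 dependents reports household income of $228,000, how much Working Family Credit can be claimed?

$13,959

Working Family Credit: base = 4 × $5,640 = $22,560. $228,000 is $6,100 into a $16,000 phase-out range, leaving 9,900/16,000 of the credit: $22,560 × 9,900/16,000 = $13,959.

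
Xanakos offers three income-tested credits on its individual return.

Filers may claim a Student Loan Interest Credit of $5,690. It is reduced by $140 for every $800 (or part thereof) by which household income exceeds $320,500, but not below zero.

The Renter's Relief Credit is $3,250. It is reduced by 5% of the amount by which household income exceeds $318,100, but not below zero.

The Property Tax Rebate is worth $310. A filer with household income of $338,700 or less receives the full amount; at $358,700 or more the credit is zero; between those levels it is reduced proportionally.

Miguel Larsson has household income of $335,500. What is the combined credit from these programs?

Student Loan Interest Credit: income exceeds $320,500 by $15,000, which is 19 full-or-partial $800 increments; reduction = 19 × $140 = $2,660, leaving $3,030.
Renter's Relief Credit: 5% of the $17,400 excess over $318,100 is $870; credit = $3,250 − $870 = $2,380.
Property Tax Rebate: $335,500 is at or below the $338,700 threshold, so the full $310 applies.
Total: $3,030 + $2,380 + $310 = $5,720.

$5,720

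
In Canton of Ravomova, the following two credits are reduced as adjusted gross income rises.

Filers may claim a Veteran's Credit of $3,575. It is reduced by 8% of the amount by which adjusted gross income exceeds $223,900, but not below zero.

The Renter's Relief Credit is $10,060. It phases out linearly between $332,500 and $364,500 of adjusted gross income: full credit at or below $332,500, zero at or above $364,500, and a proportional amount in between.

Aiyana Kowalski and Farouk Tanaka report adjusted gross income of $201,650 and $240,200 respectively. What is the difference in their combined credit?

$1,304

Aiyana ($201,650): Veteran's Credit: $201,650 is at or below the $223,900 threshold, so the full $3,575 applies. Renter's Relief Credit: $201,650 is at or below the $332,500 threshold, so the full $10,060 applies. total $3,575 + $10,060 = $13,635
Farouk ($240,200): Veteran's Credit: 8% of the $16,300 excess over $223,900 is $1,304; credit = $3,575 − $1,304 = $2,271. Renter's Relief Credit: $240,200 is at or below the $332,500 threshold, so the full $10,060 applies. total $2,271 + $10,060 = $12,331
Difference: |$13,635 − $12,331| = $1,304.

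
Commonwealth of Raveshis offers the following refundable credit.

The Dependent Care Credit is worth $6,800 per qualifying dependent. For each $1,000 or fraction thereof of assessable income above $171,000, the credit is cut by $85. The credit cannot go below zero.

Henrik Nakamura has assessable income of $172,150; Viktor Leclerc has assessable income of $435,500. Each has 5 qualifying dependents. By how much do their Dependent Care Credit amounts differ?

Henrik ($172,150): Dependent Care Credit: base = 5 × $6,800 = $34,000. income exceeds $171,000 by $1,150, which is 2 full-or-partial $1,000 increments; reduction = 2 × $85 = $170, leaving $33,830.
Viktor ($435,500): Dependent Care Credit: base = 5 × $6,800 = $34,000. income exceeds $171,000 by $264,500, which is 265 full-or-partial $1,000 increments; reduction = 265 × $85 = $22,525, leaving $11,475.
Difference: |$33,830 − $11,475| = $22,355.

$22,355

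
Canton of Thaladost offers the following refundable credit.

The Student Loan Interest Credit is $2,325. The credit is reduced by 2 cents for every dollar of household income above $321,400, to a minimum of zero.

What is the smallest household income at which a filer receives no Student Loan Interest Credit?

The credit falls by 2% of each dollar above $321,400, so it reaches zero when the excess is $2,325 / 2% = $116,250: income = $321,400 + $116,250 = $437,650.

$437,650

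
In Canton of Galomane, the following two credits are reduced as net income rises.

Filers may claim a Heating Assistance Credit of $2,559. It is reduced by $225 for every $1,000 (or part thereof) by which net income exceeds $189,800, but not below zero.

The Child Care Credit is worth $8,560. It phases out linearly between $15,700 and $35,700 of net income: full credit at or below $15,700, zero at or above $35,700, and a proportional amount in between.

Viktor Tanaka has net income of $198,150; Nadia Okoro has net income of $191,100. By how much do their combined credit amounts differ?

Viktor ($198,150): Heating Assistance Credit: income exceeds $189,800 by $8,350, which is 9 full-or-partial $1,000 increments; reduction = 9 × $225 = $2,025, leaving $534. Child Care Credit: $198,150 is at or above $35,700, so the credit is $0. total $534 + $0 = $534
Nadia ($191,100): Heating Assistance Credit: income exceeds $189,800 by $1,300, which is 2 full-or-partial $1,000 increments; reduction = 2 × $225 = $450, leaving $2,109. Child Care Credit: $191,100 is at or above $35,700, so the credit is $0. total $2,109 + $0 = $2,109
Difference: |$534 − $2,109| = $1,575.

$1,575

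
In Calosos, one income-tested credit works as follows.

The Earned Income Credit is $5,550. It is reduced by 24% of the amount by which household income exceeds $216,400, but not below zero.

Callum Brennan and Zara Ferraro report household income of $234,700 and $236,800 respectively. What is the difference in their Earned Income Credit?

Callum ($234,700): Earned Income Credit: 24% of the $18,300 excess over $216,400 is $4,392; credit = $5,550 − $4,392 = $1,158.
Zara ($236,800): Earned Income Credit: 24% of the $20,400 excess over $216,400 is $4,896; credit = $5,550 − $4,896 = $654.
Difference: |$1,158 − $654| = $504.

$504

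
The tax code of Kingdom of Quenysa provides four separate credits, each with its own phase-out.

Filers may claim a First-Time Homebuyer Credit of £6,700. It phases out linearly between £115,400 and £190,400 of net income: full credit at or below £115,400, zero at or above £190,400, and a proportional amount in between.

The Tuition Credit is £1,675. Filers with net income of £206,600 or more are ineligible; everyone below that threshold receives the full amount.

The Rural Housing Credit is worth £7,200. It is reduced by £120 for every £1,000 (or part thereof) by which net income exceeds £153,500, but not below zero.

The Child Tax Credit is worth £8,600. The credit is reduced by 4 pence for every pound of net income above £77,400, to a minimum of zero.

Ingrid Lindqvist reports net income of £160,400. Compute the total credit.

£15,995

First-Time Homebuyer Credit: £160,400 is £45,000 into a £75,000 phase-out range, leaving 30,000/75,000 of the credit: £6,700 × 30,000/75,000 = £2,680.
Tuition Credit: £160,400 is below the £206,600 cutoff, so the full £1,675 applies.
Rural Housing Credit: income exceeds £153,500 by £6,900, which is 7 full-or-partial £1,000 increments; reduction = 7 × £120 = £840, leaving £6,360.
Child Tax Credit: 4% of the £83,000 excess over £77,400 is £3,320; credit = £8,600 − £3,320 = £5,280.
Total: £2,680 + £1,675 + £6,360 + £5,280 = £15,995.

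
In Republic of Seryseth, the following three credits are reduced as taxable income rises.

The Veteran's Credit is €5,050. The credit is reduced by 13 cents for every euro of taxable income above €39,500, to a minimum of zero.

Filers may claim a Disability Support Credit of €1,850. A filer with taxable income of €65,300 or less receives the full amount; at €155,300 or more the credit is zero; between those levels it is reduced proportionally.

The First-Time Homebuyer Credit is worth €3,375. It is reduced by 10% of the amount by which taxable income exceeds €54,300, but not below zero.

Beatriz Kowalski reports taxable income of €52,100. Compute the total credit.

€8,637

Veteran's Credit: 13% of the €12,600 excess over €39,500 is €1,638; credit = €5,050 − €1,638 = €3,412.
Disability Support Credit: €52,100 is at or below the €65,300 threshold, so the full €1,850 applies.
First-Time Homebuyer Credit: €52,100 is at or below the €54,300 threshold, so the full €3,375 applies.
Total: €3,412 + €1,850 + €3,375 = €8,637.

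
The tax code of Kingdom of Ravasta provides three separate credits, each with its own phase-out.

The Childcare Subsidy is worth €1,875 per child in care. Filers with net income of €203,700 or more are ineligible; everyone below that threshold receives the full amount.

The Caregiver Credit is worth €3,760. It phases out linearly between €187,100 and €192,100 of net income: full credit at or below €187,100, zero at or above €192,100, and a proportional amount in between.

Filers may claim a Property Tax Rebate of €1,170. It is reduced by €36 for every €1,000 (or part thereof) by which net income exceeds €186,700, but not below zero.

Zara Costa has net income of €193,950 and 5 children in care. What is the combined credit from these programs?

Childcare Subsidy: base = 5 × €1,875 = €9,375. €193,950 is below the €203,700 cutoff, so the full €9,375 applies.
Caregiver Credit: €193,950 is at or above €192,100, so the credit is €0.
Property Tax Rebate: income exceeds €186,700 by €7,250, which is 8 full-or-partial €1,000 increments; reduction = 8 × €36 = €288, leaving €882.
Total: €9,375 + €0 + €882 = €10,257.

€10,257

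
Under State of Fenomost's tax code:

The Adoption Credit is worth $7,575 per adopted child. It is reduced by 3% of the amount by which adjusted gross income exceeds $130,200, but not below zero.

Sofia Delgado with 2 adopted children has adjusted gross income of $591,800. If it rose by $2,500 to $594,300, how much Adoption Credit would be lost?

$75

At $591,800 — base = 2 × $7,575 = $15,150. 3% of the $461,600 excess over $130,200 is $13,848; credit = $15,150 − $13,848 = $1,302.
At $594,300 — base = 2 × $7,575 = $15,150. 3% of the $464,100 excess over $130,200 is $13,923; credit = $15,150 − $13,923 = $1,227.
Lost: $1,302 − $1,227 = $75.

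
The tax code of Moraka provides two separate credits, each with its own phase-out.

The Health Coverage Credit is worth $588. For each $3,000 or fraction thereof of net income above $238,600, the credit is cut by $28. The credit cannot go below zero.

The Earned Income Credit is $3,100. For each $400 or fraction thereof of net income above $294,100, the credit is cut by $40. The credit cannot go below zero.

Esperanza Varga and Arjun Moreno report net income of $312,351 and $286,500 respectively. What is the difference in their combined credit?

Esperanza ($312,351): Health Coverage Credit: income exceeds $238,600 by $73,751 → 25 increments × $28 = $700 ≥ base, so the credit is $0. Earned Income Credit: income exceeds $294,100 by $18,251, which is 46 full-or-partial $400 increments; reduction = 46 × $40 = $1,840, leaving $1,260. total $0 + $1,260 = $1,260
Arjun ($286,500): Health Coverage Credit: income exceeds $238,600 by $47,900, which is 16 full-or-partial $3,000 increments; reduction = 16 × $28 = $448, leaving $140. Earned Income Credit: $286,500 is at or below the $294,100 threshold, so the full $3,100 applies. total $140 + $3,100 = $3,240
Difference: |$1,260 − $3,240| = $1,980.

$1,980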